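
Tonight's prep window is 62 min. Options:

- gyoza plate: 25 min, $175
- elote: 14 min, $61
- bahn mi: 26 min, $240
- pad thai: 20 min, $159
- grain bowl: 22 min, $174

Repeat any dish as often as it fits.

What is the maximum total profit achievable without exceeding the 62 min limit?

492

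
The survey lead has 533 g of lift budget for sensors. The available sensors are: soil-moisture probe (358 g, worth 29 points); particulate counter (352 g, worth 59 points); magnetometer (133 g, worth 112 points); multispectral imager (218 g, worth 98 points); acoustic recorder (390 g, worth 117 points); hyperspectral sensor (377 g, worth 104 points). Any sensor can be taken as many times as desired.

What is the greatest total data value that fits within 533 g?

448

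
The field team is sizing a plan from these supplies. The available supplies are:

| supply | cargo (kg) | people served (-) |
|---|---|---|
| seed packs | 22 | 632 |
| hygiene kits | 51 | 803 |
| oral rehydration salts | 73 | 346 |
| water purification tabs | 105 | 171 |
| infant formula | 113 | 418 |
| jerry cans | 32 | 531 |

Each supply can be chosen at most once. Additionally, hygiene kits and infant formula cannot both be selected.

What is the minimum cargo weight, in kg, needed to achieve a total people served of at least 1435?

73

Need the lightest bundle worth ≥ 1435.
Taking seed packs + hygiene kits gives 1435 (≥ 1435) for 73 kg.
Below 73 kg the best achievable stays under 1435.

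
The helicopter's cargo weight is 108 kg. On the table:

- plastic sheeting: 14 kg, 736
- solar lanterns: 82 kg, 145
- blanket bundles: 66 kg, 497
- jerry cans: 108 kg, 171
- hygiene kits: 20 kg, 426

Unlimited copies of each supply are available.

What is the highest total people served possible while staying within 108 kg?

5152

Ranking by ratio (people served/kg): plastic sheeting 52.57, hygiene kits 21.30, blanket bundles 7.53, solar lanterns 1.77.
The ratio ordering already packs tightly: 7×plastic sheeting, 98 kg, 5152.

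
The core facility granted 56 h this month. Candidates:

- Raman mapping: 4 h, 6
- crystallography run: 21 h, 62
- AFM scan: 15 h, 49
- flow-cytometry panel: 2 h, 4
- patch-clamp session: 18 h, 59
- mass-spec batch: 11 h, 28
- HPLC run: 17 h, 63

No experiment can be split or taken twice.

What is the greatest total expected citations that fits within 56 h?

184

Greedy by ratio would take Raman mapping + AFM scan + flow-cytometry panel + patch-clamp session + HPLC run: 56 h used, total 181.
Dropping Raman mapping and AFM scan and flow-cytometry panel frees 21 h; slotting in crystallography run (21 h) lifts the total to 184 at 56 h.
The closest alternative, Raman mapping + AFM scan + flow-cytometry panel + patch-clamp session + HPLC run, reaches only 181.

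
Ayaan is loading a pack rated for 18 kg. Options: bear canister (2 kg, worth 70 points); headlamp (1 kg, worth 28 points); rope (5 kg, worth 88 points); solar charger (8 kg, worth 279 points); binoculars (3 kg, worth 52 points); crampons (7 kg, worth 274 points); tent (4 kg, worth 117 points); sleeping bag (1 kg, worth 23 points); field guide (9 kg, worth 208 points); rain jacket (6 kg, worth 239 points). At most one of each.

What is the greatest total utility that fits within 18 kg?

658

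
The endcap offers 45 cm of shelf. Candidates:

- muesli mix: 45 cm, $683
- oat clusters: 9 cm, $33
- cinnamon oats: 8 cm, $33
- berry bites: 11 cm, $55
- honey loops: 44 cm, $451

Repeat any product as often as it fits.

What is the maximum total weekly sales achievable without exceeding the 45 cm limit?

683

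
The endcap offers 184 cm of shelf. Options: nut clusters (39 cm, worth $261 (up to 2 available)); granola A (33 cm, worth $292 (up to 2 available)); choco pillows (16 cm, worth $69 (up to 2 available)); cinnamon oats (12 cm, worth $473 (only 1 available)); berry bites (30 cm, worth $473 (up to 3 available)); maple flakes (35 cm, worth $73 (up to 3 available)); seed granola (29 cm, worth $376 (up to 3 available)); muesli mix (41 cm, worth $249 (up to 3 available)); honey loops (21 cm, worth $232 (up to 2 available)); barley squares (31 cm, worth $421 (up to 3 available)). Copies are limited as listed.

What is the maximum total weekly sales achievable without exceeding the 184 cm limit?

2921

Greedy by ratio would take choco pillows + cinnamon oats + 3×berry bites + 2×barley squares: 180 cm used, total 2803.
Dropping choco pillows and barley squares frees 47 cm; slotting in seed granola + honey loops (50 cm) lifts the total to 2921 at 183 cm.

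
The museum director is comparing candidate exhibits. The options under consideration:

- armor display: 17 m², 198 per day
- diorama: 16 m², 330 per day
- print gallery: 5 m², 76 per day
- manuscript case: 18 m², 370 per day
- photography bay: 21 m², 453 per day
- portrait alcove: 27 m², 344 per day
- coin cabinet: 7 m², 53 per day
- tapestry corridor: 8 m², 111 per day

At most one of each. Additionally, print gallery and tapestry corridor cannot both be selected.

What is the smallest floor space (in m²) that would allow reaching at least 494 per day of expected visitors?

26

Minimise m² subject to total expected visitors ≥ 494.
Taking print gallery + photography bay gives 529 (≥ 494) for 26 m².
Below 26 m² the best achievable stays under 494.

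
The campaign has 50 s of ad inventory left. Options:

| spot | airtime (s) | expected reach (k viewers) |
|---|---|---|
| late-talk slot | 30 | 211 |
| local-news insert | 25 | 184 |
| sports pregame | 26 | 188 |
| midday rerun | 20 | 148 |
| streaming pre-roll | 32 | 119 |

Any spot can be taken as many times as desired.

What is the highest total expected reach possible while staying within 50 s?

368

By expected reach per s: midday rerun 7.40, local-news insert 7.36, sports pregame 7.23, late-talk slot 7.03 lead.
The ratio heuristic lands on 2×midday rerun (296) but leaves 10 s idle.
The 40 s tied up in 2×midday rerun is better spent on 2×local-news insert — total rises to 368 (50 s).
Every other selection either busts 50 s or fails to beat 368.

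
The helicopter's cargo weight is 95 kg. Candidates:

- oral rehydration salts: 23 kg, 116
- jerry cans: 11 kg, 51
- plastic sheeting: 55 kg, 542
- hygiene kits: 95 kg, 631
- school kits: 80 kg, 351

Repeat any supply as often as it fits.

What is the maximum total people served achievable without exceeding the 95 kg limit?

Density check — plastic sheeting 9.85, hygiene kits 6.64, oral rehydration salts 5.04, jerry cans 4.64 are the best per kg.
Oral rehydration salts + jerry cans + plastic sheeting uses 89 of the 95 kg and totals 709.

709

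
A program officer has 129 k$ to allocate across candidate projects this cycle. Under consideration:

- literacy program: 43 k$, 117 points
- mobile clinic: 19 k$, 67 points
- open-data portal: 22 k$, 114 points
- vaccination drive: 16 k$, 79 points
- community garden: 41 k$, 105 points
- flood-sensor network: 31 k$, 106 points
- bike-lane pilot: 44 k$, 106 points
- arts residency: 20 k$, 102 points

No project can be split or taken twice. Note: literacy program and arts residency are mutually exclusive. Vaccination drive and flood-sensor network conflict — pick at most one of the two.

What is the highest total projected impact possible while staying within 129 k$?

Taking mobile clinic + open-data portal + vaccination drive + bike-lane pilot + arts residency: 121 k$ used, 468 in projected impact.

468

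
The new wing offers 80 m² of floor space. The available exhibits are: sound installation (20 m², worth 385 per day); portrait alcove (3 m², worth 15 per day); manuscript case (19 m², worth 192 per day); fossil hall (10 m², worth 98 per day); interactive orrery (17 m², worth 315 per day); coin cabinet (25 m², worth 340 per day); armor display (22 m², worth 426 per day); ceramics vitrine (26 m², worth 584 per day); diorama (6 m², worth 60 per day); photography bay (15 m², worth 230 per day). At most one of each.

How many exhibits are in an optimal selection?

Optimal total is 1555.
One optimal bundle: interactive orrery + armor display + ceramics vitrine + photography bay (80 m²).
Every optimal selection uses 4 exhibits.

4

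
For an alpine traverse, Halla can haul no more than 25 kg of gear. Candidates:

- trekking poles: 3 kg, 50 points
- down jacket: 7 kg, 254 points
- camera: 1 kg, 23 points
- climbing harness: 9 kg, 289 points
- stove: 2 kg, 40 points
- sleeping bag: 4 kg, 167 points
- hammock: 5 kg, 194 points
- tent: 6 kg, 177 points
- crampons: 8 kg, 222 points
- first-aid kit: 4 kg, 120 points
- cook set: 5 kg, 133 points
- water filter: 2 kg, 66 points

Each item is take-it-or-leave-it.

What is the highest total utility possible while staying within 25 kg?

904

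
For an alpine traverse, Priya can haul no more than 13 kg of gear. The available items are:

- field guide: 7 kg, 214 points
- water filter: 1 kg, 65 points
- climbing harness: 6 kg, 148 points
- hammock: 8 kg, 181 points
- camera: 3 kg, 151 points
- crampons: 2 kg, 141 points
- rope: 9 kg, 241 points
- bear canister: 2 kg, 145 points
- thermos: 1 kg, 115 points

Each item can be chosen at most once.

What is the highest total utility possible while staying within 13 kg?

The ratio heuristic lands on water filter + camera + crampons + bear canister + thermos (617) but leaves 4 kg idle.
The 3 kg tied up in camera is better spent on field guide — total rises to 680 (13 kg).
Every other selection either busts 13 kg or fails to beat 680.

680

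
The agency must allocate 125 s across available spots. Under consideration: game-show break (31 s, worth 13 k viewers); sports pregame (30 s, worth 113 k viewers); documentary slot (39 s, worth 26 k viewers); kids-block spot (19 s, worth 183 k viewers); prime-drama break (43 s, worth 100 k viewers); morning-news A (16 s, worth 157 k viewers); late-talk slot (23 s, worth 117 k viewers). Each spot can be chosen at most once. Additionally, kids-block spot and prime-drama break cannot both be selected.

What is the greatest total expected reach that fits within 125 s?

Density check — morning-news A 9.81, kids-block spot 9.63, late-talk slot 5.09 are the best per s.
Best packing: game-show break + sports pregame + kids-block spot + morning-news A + late-talk slot — 119 s, 583 total.
Runner-up sports pregame + kids-block spot + morning-news A + late-talk slot tops out at 570.

583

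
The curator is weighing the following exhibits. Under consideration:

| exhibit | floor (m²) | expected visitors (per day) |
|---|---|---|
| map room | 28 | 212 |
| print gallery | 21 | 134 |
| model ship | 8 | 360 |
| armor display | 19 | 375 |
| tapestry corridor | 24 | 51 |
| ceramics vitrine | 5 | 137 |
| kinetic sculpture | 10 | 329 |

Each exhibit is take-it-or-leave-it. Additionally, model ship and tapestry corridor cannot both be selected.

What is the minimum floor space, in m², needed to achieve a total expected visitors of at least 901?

Need the lightest bundle worth ≥ 901.
Taking model ship + armor display + kinetic sculpture gives 1064 (≥ 901) for 37 m².
Any bundle with less than 37 m² falls short of 901.

37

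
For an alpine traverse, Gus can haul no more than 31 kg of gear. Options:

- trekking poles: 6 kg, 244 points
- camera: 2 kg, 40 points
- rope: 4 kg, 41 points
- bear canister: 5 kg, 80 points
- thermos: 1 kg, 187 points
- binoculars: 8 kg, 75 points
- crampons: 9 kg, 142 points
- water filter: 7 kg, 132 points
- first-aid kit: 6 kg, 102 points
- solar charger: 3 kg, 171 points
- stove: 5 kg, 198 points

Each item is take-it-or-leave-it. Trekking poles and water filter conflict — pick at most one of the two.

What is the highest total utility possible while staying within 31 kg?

Density check — thermos 187.00, solar charger 57.00, trekking poles 40.67 are the best per kg.
Best packing: trekking poles + camera + bear canister + thermos + crampons + solar charger + stove — 31 kg, 1062 total.
The closest alternative, trekking poles + thermos + crampons + first-aid kit + solar charger + stove, reaches only 1044.

1062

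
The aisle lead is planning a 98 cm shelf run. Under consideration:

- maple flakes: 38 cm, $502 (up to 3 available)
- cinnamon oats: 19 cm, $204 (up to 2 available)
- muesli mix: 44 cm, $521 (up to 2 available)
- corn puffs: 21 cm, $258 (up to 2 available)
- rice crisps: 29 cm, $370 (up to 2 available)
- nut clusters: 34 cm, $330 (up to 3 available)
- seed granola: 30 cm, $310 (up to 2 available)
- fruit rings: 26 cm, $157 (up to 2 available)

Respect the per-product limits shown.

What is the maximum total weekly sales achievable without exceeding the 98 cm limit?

Best packing: 2×maple flakes + corn puffs — 97 cm, 1262 total.
The spare 1 cm is too small for any remaining product, and no exchange beats 1262.

1262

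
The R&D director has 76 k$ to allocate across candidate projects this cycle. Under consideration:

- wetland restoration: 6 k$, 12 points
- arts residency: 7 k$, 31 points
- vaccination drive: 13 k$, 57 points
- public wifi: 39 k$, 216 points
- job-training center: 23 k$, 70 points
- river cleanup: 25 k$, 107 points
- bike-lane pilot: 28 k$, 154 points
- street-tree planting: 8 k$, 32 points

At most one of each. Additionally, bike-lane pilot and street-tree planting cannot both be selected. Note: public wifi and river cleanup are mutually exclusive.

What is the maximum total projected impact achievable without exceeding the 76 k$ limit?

By projected impact per k$: public wifi 5.54, bike-lane pilot 5.50, arts residency 4.43, vaccination drive 4.38 lead.
The ratio ordering already packs tightly: arts residency + public wifi + bike-lane pilot, 74 k$, 401.
The closest alternative, wetland restoration + public wifi + bike-lane pilot, reaches only 382.

401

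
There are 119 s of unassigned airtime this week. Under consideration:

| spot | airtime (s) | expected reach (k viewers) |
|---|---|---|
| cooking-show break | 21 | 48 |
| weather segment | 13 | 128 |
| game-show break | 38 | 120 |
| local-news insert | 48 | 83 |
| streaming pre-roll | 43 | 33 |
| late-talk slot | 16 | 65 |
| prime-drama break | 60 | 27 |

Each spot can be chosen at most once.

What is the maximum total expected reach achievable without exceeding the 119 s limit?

Greedy by ratio would take cooking-show break + weather segment + game-show break + late-talk slot: 88 s used, total 361.
The 21 s tied up in cooking-show break is better spent on local-news insert — total rises to 396 (115 s).

396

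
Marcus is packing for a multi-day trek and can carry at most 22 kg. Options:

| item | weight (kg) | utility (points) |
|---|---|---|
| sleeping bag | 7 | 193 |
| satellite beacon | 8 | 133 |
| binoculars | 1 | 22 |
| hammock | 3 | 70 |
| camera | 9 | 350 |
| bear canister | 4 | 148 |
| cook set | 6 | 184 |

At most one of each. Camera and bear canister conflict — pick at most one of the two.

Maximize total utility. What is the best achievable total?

727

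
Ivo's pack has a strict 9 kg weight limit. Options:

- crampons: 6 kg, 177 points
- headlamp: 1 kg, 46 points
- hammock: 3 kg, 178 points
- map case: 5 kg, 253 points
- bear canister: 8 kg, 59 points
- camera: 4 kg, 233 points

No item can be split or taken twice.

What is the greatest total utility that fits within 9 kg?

486

Greedy by ratio would take headlamp + hammock + camera: 8 kg used, total 457.
Dropping headlamp and hammock frees 4 kg; slotting in map case (5 kg) lifts the total to 486 at 9 kg.
Every other selection either busts 9 kg or fails to beat 486.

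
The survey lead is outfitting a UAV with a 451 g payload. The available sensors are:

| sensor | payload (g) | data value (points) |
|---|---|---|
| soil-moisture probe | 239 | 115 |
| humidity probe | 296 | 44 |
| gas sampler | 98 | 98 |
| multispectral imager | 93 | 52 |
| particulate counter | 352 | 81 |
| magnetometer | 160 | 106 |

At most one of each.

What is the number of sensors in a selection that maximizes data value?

Best achievable data value is 265.
One optimal bundle: soil-moisture probe + gas sampler + multispectral imager (430 g).
All optima have 3 sensors.

3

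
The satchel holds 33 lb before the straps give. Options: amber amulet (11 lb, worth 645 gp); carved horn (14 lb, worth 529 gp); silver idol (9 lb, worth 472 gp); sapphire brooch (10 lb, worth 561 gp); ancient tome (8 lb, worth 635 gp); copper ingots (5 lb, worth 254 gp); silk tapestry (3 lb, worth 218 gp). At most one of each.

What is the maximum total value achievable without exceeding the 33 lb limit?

Amber amulet + sapphire brooch + ancient tome + silk tapestry uses 32 of the 33 lb and totals 2059.
Next best is amber amulet + silver idol + ancient tome + copper ingots at 2006 (33 lb) — short by 53.

2059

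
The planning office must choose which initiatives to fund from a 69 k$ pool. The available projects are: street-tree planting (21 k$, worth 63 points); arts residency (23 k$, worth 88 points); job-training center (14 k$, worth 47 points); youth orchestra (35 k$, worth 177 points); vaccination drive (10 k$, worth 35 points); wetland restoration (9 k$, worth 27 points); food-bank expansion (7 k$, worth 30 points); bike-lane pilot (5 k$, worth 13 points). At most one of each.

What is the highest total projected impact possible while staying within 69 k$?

Taking the top-ratio projects first gives arts residency + youth orchestra + food-bank expansion for 295 (65 k$).
Dropping food-bank expansion frees 7 k$; slotting in vaccination drive (10 k$) lifts the total to 300 at 68 k$.
Nothing else within 69 k$ beats 300.

300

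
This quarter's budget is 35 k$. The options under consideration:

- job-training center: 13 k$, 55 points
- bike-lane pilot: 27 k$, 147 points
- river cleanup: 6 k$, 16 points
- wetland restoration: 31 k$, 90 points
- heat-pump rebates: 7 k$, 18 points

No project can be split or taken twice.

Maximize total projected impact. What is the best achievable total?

165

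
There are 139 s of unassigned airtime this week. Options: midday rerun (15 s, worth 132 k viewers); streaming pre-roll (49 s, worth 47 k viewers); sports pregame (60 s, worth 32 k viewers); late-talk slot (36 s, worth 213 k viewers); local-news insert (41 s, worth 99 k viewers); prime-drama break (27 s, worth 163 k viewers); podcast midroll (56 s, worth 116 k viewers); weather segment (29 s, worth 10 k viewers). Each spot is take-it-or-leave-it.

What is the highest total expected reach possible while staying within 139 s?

Greedy by ratio would take midday rerun + late-talk slot + local-news insert + prime-drama break: 119 s used, total 607.
The 41 s tied up in local-news insert is better spent on podcast midroll — total rises to 624 (134 s).
Next best is midday rerun + late-talk slot + local-news insert + prime-drama break at 607 (119 s) — short by 17.

624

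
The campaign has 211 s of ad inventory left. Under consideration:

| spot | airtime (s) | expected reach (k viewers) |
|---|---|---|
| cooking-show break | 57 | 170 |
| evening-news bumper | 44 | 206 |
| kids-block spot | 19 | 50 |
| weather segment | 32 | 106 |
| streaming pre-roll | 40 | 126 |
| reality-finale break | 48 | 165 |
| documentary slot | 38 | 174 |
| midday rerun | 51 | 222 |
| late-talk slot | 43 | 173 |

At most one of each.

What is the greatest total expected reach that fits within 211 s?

Evening-news bumper + weather segment + documentary slot + midday rerun + late-talk slot uses 208 of the 211 s and totals 881.
The closest alternative, evening-news bumper + weather segment + streaming pre-roll + documentary slot + midday rerun, reaches only 834.

881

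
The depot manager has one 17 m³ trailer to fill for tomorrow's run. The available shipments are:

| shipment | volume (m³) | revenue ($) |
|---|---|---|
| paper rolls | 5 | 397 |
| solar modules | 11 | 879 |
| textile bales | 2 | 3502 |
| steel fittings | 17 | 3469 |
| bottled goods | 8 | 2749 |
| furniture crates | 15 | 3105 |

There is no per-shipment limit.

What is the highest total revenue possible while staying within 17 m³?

8×textile bales uses 16 of the 17 m³ and totals 28016.
Nothing else within 17 m³ beats 28016.

28016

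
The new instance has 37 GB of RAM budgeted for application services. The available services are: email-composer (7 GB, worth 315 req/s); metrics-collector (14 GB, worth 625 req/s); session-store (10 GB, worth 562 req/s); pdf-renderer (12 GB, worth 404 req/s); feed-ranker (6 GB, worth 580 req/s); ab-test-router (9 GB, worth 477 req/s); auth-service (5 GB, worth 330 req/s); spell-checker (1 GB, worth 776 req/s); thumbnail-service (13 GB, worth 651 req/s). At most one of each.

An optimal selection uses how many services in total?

5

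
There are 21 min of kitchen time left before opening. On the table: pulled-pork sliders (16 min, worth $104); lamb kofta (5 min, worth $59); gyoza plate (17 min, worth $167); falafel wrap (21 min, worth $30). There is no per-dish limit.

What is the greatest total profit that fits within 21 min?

Density check — lamb kofta 11.80, gyoza plate 9.82, pulled-pork sliders 6.50, falafel wrap 1.43 are the best per min.
Best packing: 4×lamb kofta — 20 min, 236 total.

236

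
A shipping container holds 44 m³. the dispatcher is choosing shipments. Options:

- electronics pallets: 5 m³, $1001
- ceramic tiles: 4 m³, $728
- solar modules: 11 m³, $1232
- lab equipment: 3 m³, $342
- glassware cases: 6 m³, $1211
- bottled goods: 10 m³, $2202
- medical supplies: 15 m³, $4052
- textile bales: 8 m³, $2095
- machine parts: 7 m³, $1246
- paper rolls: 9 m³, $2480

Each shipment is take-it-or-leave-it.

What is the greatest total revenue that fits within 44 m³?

10874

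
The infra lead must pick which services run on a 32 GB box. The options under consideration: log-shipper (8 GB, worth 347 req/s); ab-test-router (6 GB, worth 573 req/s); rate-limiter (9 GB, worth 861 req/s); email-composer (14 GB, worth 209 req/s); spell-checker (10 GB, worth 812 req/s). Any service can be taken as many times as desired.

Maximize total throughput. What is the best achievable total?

2868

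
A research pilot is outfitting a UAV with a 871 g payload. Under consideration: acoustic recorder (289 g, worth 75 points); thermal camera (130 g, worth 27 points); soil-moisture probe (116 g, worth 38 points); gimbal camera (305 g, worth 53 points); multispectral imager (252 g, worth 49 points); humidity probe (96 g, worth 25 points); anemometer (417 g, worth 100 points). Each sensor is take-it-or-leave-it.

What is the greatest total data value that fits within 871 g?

213

Ranking by ratio (data value/g): soil-moisture probe 0.33, humidity probe 0.26, acoustic recorder 0.26, anemometer 0.24.
Greedy by ratio would take acoustic recorder + thermal camera + soil-moisture probe + humidity probe: 631 g used, total 165.
The 226 g tied up in thermal camera and humidity probe is better spent on anemometer — total rises to 213 (822 g).
Runner-up acoustic recorder + thermal camera + anemometer tops out at 202.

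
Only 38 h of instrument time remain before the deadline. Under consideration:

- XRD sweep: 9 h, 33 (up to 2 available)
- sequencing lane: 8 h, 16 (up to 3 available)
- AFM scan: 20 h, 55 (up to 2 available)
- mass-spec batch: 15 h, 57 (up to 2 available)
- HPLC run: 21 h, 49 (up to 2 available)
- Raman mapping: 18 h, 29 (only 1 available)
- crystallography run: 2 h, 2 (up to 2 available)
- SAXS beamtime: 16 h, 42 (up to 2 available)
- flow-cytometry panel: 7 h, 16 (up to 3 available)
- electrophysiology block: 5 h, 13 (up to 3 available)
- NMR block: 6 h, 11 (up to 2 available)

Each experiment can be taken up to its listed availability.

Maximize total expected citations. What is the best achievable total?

136

By expected citations per h: mass-spec batch 3.80, XRD sweep 3.67, AFM scan 2.75 lead.
Taking the top-ratio experiments first gives 2×mass-spec batch + crystallography run + electrophysiology block for 129 (37 h).
Dropping mass-spec batch and crystallography run frees 17 h; slotting in 2×XRD sweep (18 h) lifts the total to 136 at 38 h.
That's the maximum — no swap from here does better than 136.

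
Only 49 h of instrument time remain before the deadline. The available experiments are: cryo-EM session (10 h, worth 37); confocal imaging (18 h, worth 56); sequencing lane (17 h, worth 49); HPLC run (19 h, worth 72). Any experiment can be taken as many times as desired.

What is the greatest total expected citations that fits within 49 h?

By expected citations per h: HPLC run 3.79, cryo-EM session 3.70, confocal imaging 3.11, sequencing lane 2.88 lead.
The ratio heuristic lands on cryo-EM session + 2×HPLC run (181) but leaves 1 h idle.
The 19 h tied up in HPLC run is better spent on 2×cryo-EM session — total rises to 183 (49 h).
No other feasible combination exceeds 183.

183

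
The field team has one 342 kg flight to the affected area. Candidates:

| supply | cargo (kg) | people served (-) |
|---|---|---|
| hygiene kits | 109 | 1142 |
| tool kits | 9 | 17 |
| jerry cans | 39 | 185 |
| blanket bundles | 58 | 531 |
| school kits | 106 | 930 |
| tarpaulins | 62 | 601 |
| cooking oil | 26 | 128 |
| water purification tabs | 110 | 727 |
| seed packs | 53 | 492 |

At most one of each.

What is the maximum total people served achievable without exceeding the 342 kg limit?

3204

Filling by ratio: hygiene kits + tool kits + blanket bundles + tarpaulins + cooking oil + seed packs for 2911, with 25 kg left unused.
Replace tool kits and cooking oil and seed packs with school kits: the trade gains 293 net, giving 3204 at 335 kg.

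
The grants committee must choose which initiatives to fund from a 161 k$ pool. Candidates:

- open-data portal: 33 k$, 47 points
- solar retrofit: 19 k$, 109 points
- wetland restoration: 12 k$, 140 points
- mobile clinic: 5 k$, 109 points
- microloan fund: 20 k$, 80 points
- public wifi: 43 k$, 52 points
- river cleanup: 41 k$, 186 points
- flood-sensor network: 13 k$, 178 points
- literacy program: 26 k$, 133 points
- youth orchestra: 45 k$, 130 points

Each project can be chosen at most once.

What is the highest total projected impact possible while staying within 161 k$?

Greedy by ratio would take solar retrofit + wetland restoration + mobile clinic + microloan fund + river cleanup + flood-sensor network + literacy program: 136 k$ used, total 935.
Replace microloan fund with youth orchestra: the trade gains 50 net, giving 985 at 161 k$.
No other feasible combination exceeds 985.

985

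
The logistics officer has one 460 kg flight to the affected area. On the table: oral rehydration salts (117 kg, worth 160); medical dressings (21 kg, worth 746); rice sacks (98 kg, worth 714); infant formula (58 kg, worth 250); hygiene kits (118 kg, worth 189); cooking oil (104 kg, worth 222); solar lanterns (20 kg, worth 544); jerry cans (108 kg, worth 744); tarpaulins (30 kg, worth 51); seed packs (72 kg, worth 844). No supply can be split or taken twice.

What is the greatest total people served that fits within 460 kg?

By people served per kg: medical dressings 35.52, solar lanterns 27.20, seed packs 11.72 lead.
Best packing: medical dressings + rice sacks + infant formula + solar lanterns + jerry cans + tarpaulins + seed packs — 407 kg, 3893 total.
The closest alternative, medical dressings + rice sacks + cooking oil + solar lanterns + jerry cans + tarpaulins + seed packs, reaches only 3865.

3893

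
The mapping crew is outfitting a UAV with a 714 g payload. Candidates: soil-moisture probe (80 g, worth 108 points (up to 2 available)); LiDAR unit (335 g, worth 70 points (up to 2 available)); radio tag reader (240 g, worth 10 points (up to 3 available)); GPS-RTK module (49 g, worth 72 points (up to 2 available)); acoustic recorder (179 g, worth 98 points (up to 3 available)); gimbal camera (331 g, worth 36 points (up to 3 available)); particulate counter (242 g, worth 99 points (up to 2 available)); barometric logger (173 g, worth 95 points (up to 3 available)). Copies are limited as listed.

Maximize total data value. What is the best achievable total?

Filling by ratio: 2×soil-moisture probe + 2×GPS-RTK module + 2×barometric logger for 550, with 110 g left unused.
Replace 2×barometric logger with acoustic recorder + particulate counter: the trade gains 7 net, giving 557 at 679 g.
Every other selection either busts 714 g or exceeds an availability limit or fails to beat 557.

557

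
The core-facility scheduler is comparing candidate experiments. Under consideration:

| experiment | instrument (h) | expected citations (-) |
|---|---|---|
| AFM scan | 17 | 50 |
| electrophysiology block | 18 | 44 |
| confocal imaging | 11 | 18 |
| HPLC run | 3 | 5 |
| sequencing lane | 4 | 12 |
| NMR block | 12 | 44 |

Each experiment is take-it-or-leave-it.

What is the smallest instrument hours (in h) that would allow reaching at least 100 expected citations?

Minimise h subject to total expected citations ≥ 100.
Taking AFM scan + sequencing lane + NMR block gives 106 (≥ 100) for 33 h.
Any bundle with less than 33 h falls short of 100.

33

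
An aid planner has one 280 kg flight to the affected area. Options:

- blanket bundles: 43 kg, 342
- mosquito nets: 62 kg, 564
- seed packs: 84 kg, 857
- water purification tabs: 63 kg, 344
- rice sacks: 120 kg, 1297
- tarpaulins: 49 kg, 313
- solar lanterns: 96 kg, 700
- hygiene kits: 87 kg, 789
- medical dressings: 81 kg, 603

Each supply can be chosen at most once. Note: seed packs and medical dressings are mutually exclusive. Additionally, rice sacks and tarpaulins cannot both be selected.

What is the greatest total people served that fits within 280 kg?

2718

Taking mosquito nets + seed packs + rice sacks: 266 kg used, 2718 in people served.
The spare 14 kg is too small for any remaining supply, and no feasible exchange beats 2718.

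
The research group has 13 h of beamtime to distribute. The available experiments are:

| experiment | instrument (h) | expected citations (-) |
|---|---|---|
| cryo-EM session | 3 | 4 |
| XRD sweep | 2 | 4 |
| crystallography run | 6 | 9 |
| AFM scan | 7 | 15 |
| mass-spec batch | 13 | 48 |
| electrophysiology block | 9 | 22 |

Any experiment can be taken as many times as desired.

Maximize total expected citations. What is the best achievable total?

48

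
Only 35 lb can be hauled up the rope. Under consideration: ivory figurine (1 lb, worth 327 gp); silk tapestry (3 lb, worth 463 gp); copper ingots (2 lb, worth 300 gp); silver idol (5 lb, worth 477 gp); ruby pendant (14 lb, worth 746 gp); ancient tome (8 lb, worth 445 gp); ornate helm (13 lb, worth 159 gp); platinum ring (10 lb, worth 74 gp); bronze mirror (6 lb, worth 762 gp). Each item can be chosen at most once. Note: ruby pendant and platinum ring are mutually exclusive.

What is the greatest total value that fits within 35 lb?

Greedy by ratio would take ivory figurine + silk tapestry + copper ingots + silver idol + ancient tome + platinum ring + bronze mirror: 35 lb used, total 2848.
Replace ancient tome and platinum ring with ruby pendant: the trade gains 227 net, giving 3075 at 31 lb.
That's the maximum — no feasible swap from here does better than 3075.

3075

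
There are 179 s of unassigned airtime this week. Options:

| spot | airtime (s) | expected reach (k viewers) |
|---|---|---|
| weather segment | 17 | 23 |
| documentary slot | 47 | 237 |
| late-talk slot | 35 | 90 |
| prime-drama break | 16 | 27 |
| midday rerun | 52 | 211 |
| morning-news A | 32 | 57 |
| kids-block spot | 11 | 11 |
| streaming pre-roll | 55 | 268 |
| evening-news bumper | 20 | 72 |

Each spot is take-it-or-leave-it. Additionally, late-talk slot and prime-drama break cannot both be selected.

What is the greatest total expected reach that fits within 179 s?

Density check — documentary slot 5.04, streaming pre-roll 4.87, midday rerun 4.06, evening-news bumper 3.60 are the best per s.
Documentary slot + midday rerun + streaming pre-roll + evening-news bumper uses 174 of the 179 s and totals 788.
Nothing else feasible within 179 s beats 788.

788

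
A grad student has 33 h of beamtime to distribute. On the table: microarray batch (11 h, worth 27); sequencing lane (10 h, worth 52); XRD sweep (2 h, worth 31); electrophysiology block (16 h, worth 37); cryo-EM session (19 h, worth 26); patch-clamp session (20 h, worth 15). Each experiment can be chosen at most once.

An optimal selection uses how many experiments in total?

3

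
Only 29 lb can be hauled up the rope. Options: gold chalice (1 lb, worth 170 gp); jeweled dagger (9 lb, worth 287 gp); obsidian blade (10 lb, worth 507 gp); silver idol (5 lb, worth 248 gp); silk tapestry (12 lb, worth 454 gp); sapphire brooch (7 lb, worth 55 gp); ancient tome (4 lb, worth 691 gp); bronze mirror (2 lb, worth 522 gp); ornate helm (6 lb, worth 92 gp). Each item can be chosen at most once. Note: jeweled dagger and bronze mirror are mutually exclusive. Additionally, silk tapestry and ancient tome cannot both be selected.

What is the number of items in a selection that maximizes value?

The maximum value within 29 lb is 2230.
One optimal bundle: gold chalice + obsidian blade + silver idol + ancient tome + bronze mirror + ornate helm (28 lb).
Every optimal selection uses 6 items.

6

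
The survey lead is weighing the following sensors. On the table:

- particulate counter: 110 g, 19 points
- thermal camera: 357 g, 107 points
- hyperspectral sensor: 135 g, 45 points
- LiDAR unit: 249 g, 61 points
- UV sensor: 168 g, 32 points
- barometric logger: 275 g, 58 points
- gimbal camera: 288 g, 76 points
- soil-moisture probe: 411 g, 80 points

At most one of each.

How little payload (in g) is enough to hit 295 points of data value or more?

1139

Minimise g subject to total data value ≥ 295.
particulate counter + thermal camera + hyperspectral sensor + LiDAR unit + gimbal camera: 308 data value at 1139 g.
No combination under 1139 g hits 295.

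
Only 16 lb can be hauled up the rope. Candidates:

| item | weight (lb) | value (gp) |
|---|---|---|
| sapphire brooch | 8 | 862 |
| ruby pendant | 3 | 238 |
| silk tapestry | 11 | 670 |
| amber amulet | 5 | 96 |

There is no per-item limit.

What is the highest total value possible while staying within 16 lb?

1724

Taking 2×sapphire brooch: 16 lb used, 1724 in value.
Every other selection either busts 16 lb or fails to beat 1724.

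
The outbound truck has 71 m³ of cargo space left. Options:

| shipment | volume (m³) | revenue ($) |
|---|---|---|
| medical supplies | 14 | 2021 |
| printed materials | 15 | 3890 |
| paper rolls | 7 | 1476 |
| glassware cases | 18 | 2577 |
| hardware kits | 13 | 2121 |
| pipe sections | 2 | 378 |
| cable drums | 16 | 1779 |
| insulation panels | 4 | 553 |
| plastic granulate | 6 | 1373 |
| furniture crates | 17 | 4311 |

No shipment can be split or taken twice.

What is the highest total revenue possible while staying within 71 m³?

14650

By revenue per m³: printed materials 259.33, furniture crates 253.59, plastic granulate 228.83, paper rolls 210.86 lead.
The ratio heuristic lands on printed materials + paper rolls + hardware kits + pipe sections + insulation panels + plastic granulate + furniture crates (14102) but leaves 7 m³ idle.
Dropping paper rolls and insulation panels frees 11 m³; slotting in glassware cases (18 m³) lifts the total to 14650 at 71 m³.
That's the maximum — no swap from here does better than 14650.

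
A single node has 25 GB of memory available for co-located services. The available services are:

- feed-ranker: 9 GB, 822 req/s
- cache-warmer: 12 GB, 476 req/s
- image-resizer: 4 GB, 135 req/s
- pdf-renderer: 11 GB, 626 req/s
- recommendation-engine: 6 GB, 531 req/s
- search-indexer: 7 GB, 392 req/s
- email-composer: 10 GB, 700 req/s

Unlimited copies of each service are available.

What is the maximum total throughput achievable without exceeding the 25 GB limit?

2175

Best packing: 2×feed-ranker + recommendation-engine — 24 GB, 2175 total.
The spare 1 GB is too small for any remaining service, and no exchange beats 2175.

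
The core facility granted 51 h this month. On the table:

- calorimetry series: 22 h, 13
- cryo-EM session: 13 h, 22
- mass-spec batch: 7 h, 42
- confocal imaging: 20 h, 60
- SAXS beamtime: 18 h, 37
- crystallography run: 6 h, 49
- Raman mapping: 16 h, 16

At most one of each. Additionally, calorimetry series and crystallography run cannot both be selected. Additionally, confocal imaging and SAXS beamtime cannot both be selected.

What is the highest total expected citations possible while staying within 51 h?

Best packing: cryo-EM session + mass-spec batch + confocal imaging + crystallography run — 46 h, 173 total.
The closest alternative, mass-spec batch + confocal imaging + crystallography run + Raman mapping, reaches only 167.

173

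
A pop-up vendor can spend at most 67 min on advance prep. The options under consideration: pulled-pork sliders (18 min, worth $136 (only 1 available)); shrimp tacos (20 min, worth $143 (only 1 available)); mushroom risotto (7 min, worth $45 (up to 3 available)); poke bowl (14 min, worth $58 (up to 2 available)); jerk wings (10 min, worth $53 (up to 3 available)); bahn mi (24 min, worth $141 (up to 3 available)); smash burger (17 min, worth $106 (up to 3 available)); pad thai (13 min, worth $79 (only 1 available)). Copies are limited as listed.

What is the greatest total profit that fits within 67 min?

448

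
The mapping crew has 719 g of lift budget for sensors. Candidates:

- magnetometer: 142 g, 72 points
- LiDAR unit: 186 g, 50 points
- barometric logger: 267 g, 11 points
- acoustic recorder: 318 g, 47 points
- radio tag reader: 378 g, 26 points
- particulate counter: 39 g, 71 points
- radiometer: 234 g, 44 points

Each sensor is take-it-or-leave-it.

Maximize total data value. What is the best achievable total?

Density check — particulate counter 1.82, magnetometer 0.51, LiDAR unit 0.27 are the best per g.
A density-first pass picks magnetometer + LiDAR unit + particulate counter + radiometer — 237 at 601 g.
Replace radiometer with acoustic recorder: the trade gains 3 net, giving 240 at 685 g.
No other feasible combination exceeds 240.

240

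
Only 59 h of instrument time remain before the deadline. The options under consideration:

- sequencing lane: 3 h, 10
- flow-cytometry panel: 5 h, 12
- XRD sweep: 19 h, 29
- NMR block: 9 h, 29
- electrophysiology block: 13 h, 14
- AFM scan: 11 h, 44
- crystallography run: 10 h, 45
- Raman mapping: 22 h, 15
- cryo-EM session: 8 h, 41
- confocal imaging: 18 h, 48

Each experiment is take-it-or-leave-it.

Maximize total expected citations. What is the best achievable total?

The ratio ordering already packs tightly: sequencing lane + NMR block + AFM scan + crystallography run + cryo-EM session + confocal imaging, 59 h, 217.
No other feasible combination exceeds 217.

217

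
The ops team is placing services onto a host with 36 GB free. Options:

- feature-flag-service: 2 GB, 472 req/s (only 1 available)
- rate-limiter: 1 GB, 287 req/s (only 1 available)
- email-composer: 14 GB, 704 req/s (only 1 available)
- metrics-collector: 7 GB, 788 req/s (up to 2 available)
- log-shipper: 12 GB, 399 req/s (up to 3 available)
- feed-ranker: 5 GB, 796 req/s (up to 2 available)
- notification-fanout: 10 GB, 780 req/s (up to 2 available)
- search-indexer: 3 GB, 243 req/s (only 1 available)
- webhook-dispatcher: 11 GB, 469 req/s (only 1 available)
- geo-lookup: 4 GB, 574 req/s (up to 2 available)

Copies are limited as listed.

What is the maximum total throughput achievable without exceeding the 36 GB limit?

5075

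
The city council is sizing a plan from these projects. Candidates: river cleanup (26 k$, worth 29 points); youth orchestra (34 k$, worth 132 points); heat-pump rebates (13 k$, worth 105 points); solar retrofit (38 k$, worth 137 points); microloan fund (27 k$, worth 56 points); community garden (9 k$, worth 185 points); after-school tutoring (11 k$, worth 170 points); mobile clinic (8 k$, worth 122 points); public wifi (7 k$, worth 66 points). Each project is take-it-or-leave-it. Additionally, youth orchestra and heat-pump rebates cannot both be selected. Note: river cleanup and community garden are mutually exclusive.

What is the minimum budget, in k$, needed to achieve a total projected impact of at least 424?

28

Need the lightest bundle worth ≥ 424.
community garden + after-school tutoring + mobile clinic: 477 projected impact at 28 k$.
Below 28 k$ the best achievable stays under 424.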